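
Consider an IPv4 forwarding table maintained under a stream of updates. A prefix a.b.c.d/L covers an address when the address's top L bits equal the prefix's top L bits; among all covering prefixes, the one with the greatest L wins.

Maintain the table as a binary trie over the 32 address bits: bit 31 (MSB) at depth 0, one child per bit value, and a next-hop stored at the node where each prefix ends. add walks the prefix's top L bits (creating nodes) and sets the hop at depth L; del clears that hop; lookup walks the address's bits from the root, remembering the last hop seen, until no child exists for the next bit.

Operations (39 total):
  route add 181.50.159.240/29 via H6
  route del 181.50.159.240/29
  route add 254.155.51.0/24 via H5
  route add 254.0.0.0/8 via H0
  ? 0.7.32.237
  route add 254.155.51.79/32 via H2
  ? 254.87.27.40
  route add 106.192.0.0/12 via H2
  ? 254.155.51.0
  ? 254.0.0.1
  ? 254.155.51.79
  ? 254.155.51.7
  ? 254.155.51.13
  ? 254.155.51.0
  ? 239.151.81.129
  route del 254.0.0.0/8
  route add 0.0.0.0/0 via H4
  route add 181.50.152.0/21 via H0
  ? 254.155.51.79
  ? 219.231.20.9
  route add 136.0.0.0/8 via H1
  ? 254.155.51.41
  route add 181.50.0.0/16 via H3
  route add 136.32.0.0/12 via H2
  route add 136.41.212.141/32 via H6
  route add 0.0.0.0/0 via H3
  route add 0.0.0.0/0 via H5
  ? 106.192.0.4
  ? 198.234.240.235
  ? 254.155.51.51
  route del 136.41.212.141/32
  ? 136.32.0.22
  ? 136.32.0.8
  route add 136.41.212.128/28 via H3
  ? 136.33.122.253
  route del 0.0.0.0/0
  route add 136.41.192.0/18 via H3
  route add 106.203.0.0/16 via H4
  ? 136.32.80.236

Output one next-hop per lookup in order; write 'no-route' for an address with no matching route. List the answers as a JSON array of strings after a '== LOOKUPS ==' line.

Process each operation:
  add 181.50.159.240/29 -> H6 at depth 29
  - 181.50.159.240/29 clear@29
  add 254.155.51.0/24 -> H5 at depth 24
  add 254.0.0.0/8 -> H0 at depth 8
  Q 0.7.32.237: descend ε ; hops seen [∅] ; pick no-route
  add 254.155.51.79/32 -> H2 at depth 32
  Q 254.87.27.40: descend 11111110 ; hops seen [H0] ; pick H0
  add 106.192.0.0/12 -> H2 at depth 12
  Q 254.155.51.0: descend 1111111010011011001100110 ; hops seen [H0,H5] ; pick H5
  Q 254.0.0.1: descend 11111110 ; hops seen [H0] ; pick H0
  Q 254.155.51.79: descend 11111110100110110011001101001111 ; hops seen [H0,H5,H2] ; pick H2
  Q 254.155.51.7: descend 1111111010011011001100110 ; hops seen [H0,H5] ; pick H5
  Q 254.155.51.13: descend 1111111010011011001100110 ; hops seen [H0,H5] ; pick H5
  Q 254.155.51.0: descend 1111111010011011001100110 ; hops seen [H0,H5] ; pick H5
  Q 239.151.81.129: descend 111 ; hops seen [∅] ; pick no-route
  - 254.0.0.0/8 clear@8
  add 0.0.0.0/0 -> H4 at depth 0
  add 181.50.152.0/21 -> H0 at depth 21
  Q 254.155.51.79: descend 11111110100110110011001101001111 ; hops seen [H4,H5,H2] ; pick H2
  Q 219.231.20.9: descend 11 ; hops seen [H4] ; pick H4
  add 136.0.0.0/8 -> H1 at depth 8
  Q 254.155.51.41: descend 1111111010011011001100110 ; hops seen [H4,H5] ; pick H5
  add 181.50.0.0/16 -> H3 at depth 16
  add 136.32.0.0/12 -> H2 at depth 12
  add 136.41.212.141/32 -> H6 at depth 32
  add 0.0.0.0/0 -> H3 at depth 0
  add 0.0.0.0/0 -> H5 at depth 0
  Q 106.192.0.4: descend 011010101100 ; hops seen [H5,H2] ; pick H2
  Q 198.234.240.235: descend 11 ; hops seen [H5] ; pick H5
  Q 254.155.51.51: descend 1111111010011011001100110 ; hops seen [H5,H5] ; pick H5
  - 136.41.212.141/32 clear@32
  Q 136.32.0.22: descend 100010000010 ; hops seen [H5,H1,H2] ; pick H2
  Q 136.32.0.8: descend 100010000010 ; hops seen [H5,H1,H2] ; pick H2
  add 136.41.212.128/28 -> H3 at depth 28
  Q 136.33.122.253: descend 100010000010 ; hops seen [H5,H1,H2] ; pick H2
  - 0.0.0.0/0 clear@0
  add 136.41.192.0/18 -> H3 at depth 18
  add 106.203.0.0/16 -> H4 at depth 16
  Q 136.32.80.236: descend 100010000010 ; hops seen [H1,H2] ; pick H2

== LOOKUPS ==
["no-route","H0","H5","H0","H2","H5","H5","H5","no-route","H2","H4","H5","H2","H5","H5","H2","H2","H2","H2"]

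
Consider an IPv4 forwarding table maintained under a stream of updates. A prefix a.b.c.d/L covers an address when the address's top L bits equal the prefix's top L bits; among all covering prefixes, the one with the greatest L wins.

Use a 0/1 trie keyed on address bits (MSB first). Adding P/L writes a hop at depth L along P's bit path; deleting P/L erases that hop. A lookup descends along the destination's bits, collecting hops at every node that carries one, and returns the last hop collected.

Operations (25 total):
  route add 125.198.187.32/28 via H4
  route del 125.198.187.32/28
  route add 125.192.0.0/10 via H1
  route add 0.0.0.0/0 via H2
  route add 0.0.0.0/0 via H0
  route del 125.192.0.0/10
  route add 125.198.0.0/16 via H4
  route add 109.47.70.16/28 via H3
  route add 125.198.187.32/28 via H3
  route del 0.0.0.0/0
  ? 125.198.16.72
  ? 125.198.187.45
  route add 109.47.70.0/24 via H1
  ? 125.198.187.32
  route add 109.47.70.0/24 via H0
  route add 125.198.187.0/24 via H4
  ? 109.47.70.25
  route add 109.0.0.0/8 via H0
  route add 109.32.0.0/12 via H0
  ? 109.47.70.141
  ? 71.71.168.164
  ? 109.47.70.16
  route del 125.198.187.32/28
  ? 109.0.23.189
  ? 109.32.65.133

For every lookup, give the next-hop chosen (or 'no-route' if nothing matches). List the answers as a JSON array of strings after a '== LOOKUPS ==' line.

Process each operation:
  add 125.198.187.32/28 -> H4 at depth 28
  del 125.198.187.32/28 (clear depth 28)
  add 125.192.0.0/10 -> H1 at depth 10
  add 0.0.0.0/0 -> H2 at depth 0
  add 0.0.0.0/0 -> H0 at depth 0
  del 125.192.0.0/10 (clear depth 10)
  add 125.198.0.0/16 -> H4 at depth 16
  add 109.47.70.16/28 -> H3 at depth 28
  add 125.198.187.32/28 -> H3 at depth 28
  del 0.0.0.0/0 (clear depth 0)
  lookup 125.198.16.72: bits 0111110111000110 walk d0:-→d1:-→d2:-→d3:-→d4:-→d5:-→d6:-→d7:-→d8:-→d9:-→d10:-→d11:-→d12:-→d13:-→d14:-→d15:-→d16:H4 -> H4
  lookup 125.198.187.45: bits 0111110111000110101110110010 walk d0:-→d1:-→d2:-→d3:-→d4:-→d5:-→d6:-→d7:-→d8:-→d9:-→d10:-→d11:-→d12:-→d13:-→d14:-→d15:-→d16:H4→d17:-→d18:-→d19:-→d20:-→d21:-→d22:-→d23:-→d24:-→d25:-→d26:-→d27:-→d28:H3 -> H3
  add 109.47.70.0/24 -> H1 at depth 24
  lookup 125.198.187.32: bits 0111110111000110101110110010 walk d0:-→d1:-→d2:-→d3:-→d4:-→d5:-→d6:-→d7:-→d8:-→d9:-→d10:-→d11:-→d12:-→d13:-→d14:-→d15:-→d16:H4→d17:-→d18:-→d19:-→d20:-→d21:-→d22:-→d23:-→d24:-→d25:-→d26:-→d27:-→d28:H3 -> H3
  add 109.47.70.0/24 -> H0 at depth 24
  add 125.198.187.0/24 -> H4 at depth 24
  lookup 109.47.70.25: bits 0110110100101111010001100001 walk d0:-→d1:-→d2:-→d3:-→d4:-→d5:-→d6:-→d7:-→d8:-→d9:-→d10:-→d11:-→d12:-→d13:-→d14:-→d15:-→d16:-→d17:-→d18:-→d19:-→d20:-→d21:-→d22:-→d23:-→d24:H0→d25:-→d26:-→d27:-→d28:H3 -> H3
  add 109.0.0.0/8 -> H0 at depth 8
  add 109.32.0.0/12 -> H0 at depth 12
  lookup 109.47.70.141: bits 011011010010111101000110 walk d0:-→d1:-→d2:-→d3:-→d4:-→d5:-→d6:-→d7:-→d8:H0→d9:-→d10:-→d11:-→d12:H0→d13:-→d14:-→d15:-→d16:-→d17:-→d18:-→d19:-→d20:-→d21:-→d22:-→d23:-→d24:H0 -> H0
  lookup 71.71.168.164: bits 01 walk d0:-→d1:-→d2:- -> no-route
  lookup 109.47.70.16: bits 0110110100101111010001100001 walk d0:-→d1:-→d2:-→d3:-→d4:-→d5:-→d6:-→d7:-→d8:H0→d9:-→d10:-→d11:-→d12:H0→d13:-→d14:-→d15:-→d16:-→d17:-→d18:-→d19:-→d20:-→d21:-→d22:-→d23:-→d24:H0→d25:-→d26:-→d27:-→d28:H3 -> H3
  del 125.198.187.32/28 (clear depth 28)
  lookup 109.0.23.189: bits 0110110100 walk d0:-→d1:-→d2:-→d3:-→d4:-→d5:-→d6:-→d7:-→d8:H0→d9:-→d10:- -> H0
  lookup 109.32.65.133: bits 011011010010 walk d0:-→d1:-→d2:-→d3:-→d4:-→d5:-→d6:-→d7:-→d8:H0→d9:-→d10:-→d11:-→d12:H0 -> H0

== LOOKUPS ==
["H4","H3","H3","H3","H0","no-route","H3","H0","H0"]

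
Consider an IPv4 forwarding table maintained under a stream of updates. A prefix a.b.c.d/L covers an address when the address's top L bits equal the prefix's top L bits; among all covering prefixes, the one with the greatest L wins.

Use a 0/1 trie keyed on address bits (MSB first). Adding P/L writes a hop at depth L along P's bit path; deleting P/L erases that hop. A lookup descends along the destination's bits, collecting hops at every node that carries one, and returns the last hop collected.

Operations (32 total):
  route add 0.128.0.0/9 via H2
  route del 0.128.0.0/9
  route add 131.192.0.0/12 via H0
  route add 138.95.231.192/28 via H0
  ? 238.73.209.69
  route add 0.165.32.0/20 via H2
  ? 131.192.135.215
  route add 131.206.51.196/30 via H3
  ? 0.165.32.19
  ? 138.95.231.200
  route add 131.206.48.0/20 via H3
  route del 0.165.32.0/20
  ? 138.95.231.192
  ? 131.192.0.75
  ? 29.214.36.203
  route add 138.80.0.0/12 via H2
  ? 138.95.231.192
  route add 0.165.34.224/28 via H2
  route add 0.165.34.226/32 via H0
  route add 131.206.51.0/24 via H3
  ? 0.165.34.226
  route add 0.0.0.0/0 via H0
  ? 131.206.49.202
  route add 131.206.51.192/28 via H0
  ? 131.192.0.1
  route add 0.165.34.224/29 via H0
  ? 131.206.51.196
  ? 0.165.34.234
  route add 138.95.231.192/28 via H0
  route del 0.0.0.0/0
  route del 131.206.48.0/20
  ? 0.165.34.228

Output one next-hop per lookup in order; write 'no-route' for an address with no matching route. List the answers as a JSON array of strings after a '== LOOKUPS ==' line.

Process each operation:
  + 0.128.0.0/9 (H2) depth=9
  del 0.128.0.0/9 (clear depth 9)
  + 131.192.0.0/12 (H0) depth=12
  + 138.95.231.192/28 (H0) depth=28
  ? 238.73.209.69  path d0:-→d1:-  best=no-route
  + 0.165.32.0/20 (H2) depth=20
  ? 131.192.135.215  path d0:-→d1:-→d2:-→d3:-→d4:-→d5:-→d6:-→d7:-→d8:-→d9:-→d10:-→d11:-→d12:H0  best=H0
  + 131.206.51.196/30 (H3) depth=30
  ? 0.165.32.19  path d0:-→d1:-→d2:-→d3:-→d4:-→d5:-→d6:-→d7:-→d8:-→d9:-→d10:-→d11:-→d12:-→d13:-→d14:-→d15:-→d16:-→d17:-→d18:-→d19:-→d20:H2  best=H2
  ? 138.95.231.200  path d0:-→d1:-→d2:-→d3:-→d4:-→d5:-→d6:-→d7:-→d8:-→d9:-→d10:-→d11:-→d12:-→d13:-→d14:-→d15:-→d16:-→d17:-→d18:-→d19:-→d20:-→d21:-→d22:-→d23:-→d24:-→d25:-→d26:-→d27:-→d28:H0  best=H0
  + 131.206.48.0/20 (H3) depth=20
  del 0.165.32.0/20 (clear depth 20)
  ? 138.95.231.192  path d0:-→d1:-→d2:-→d3:-→d4:-→d5:-→d6:-→d7:-→d8:-→d9:-→d10:-→d11:-→d12:-→d13:-→d14:-→d15:-→d16:-→d17:-→d18:-→d19:-→d20:-→d21:-→d22:-→d23:-→d24:-→d25:-→d26:-→d27:-→d28:H0  best=H0
  ? 131.192.0.75  path d0:-→d1:-→d2:-→d3:-→d4:-→d5:-→d6:-→d7:-→d8:-→d9:-→d10:-→d11:-→d12:H0  best=H0
  ? 29.214.36.203  path d0:-→d1:-→d2:-→d3:-  best=no-route
  + 138.80.0.0/12 (H2) depth=12
  ? 138.95.231.192  path d0:-→d1:-→d2:-→d3:-→d4:-→d5:-→d6:-→d7:-→d8:-→d9:-→d10:-→d11:-→d12:H2→d13:-→d14:-→d15:-→d16:-→d17:-→d18:-→d19:-→d20:-→d21:-→d22:-→d23:-→d24:-→d25:-→d26:-→d27:-→d28:H0  best=H0
  + 0.165.34.224/28 (H2) depth=28
  + 0.165.34.226/32 (H0) depth=32
  + 131.206.51.0/24 (H3) depth=24
  ? 0.165.34.226  path d0:-→d1:-→d2:-→d3:-→d4:-→d5:-→d6:-→d7:-→d8:-→d9:-→d10:-→d11:-→d12:-→d13:-→d14:-→d15:-→d16:-→d17:-→d18:-→d19:-→d20:-→d21:-→d22:-→d23:-→d24:-→d25:-→d26:-→d27:-→d28:H2→d29:-→d30:-→d31:-→d32:H0  best=H0
  + 0.0.0.0/0 (H0) depth=0
  ? 131.206.49.202  path d0:H0→d1:-→d2:-→d3:-→d4:-→d5:-→d6:-→d7:-→d8:-→d9:-→d10:-→d11:-→d12:H0→d13:-→d14:-→d15:-→d16:-→d17:-→d18:-→d19:-→d20:H3→d21:-→d22:-  best=H3
  + 131.206.51.192/28 (H0) depth=28
  ? 131.192.0.1  path d0:H0→d1:-→d2:-→d3:-→d4:-→d5:-→d6:-→d7:-→d8:-→d9:-→d10:-→d11:-→d12:H0  best=H0
  + 0.165.34.224/29 (H0) depth=29
  ? 131.206.51.196  path d0:H0→d1:-→d2:-→d3:-→d4:-→d5:-→d6:-→d7:-→d8:-→d9:-→d10:-→d11:-→d12:H0→d13:-→d14:-→d15:-→d16:-→d17:-→d18:-→d19:-→d20:H3→d21:-→d22:-→d23:-→d24:H3→d25:-→d26:-→d27:-→d28:H0→d29:-→d30:H3  best=H3
  ? 0.165.34.234  path d0:H0→d1:-→d2:-→d3:-→d4:-→d5:-→d6:-→d7:-→d8:-→d9:-→d10:-→d11:-→d12:-→d13:-→d14:-→d15:-→d16:-→d17:-→d18:-→d19:-→d20:-→d21:-→d22:-→d23:-→d24:-→d25:-→d26:-→d27:-→d28:H2  best=H2
  + 138.95.231.192/28 (H0) depth=28
  del 0.0.0.0/0 (clear depth 0)
  del 131.206.48.0/20 (clear depth 20)
  ? 0.165.34.228  path d0:-→d1:-→d2:-→d3:-→d4:-→d5:-→d6:-→d7:-→d8:-→d9:-→d10:-→d11:-→d12:-→d13:-→d14:-→d15:-→d16:-→d17:-→d18:-→d19:-→d20:-→d21:-→d22:-→d23:-→d24:-→d25:-→d26:-→d27:-→d28:H2→d29:H0  best=H0

== LOOKUPS ==
["no-route","H0","H2","H0","H0","H0","no-route","H0","H0","H3","H0","H3","H2","H0"]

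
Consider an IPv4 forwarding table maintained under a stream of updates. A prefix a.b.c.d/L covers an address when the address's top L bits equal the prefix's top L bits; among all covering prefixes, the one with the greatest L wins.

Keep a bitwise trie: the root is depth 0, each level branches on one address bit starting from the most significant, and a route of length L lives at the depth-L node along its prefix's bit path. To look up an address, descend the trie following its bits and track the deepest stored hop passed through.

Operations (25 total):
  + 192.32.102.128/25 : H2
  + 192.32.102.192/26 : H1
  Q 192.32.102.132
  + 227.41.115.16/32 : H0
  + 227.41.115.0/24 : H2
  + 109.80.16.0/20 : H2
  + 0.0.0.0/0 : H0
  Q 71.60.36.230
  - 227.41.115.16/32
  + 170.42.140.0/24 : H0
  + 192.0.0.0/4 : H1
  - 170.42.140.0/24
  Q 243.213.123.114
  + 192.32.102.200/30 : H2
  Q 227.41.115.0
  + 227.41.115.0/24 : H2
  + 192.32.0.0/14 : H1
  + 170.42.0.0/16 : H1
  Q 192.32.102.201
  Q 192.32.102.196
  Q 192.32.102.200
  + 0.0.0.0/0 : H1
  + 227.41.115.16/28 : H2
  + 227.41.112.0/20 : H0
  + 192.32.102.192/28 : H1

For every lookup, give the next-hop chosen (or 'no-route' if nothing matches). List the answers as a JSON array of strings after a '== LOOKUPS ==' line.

Trace:
  add 192.32.102.128/25 -> H2 at depth 25
  add 192.32.102.192/26 -> H1 at depth 26
  ? 192.32.102.132  path d0:-→d1:-→d2:-→d3:-→d4:-→d5:-→d6:-→d7:-→d8:-→d9:-→d10:-→d11:-→d12:-→d13:-→d14:-→d15:-→d16:-→d17:-→d18:-→d19:-→d20:-→d21:-→d22:-→d23:-→d24:-→d25:H2  best=H2
  add 227.41.115.16/32 -> H0 at depth 32
  add 227.41.115.0/24 -> H2 at depth 24
  add 109.80.16.0/20 -> H2 at depth 20
  add 0.0.0.0/0 -> H0 at depth 0
  ? 71.60.36.230  path d0:H0→d1:-→d2:-  best=H0
  - 227.41.115.16/32 clear@32
  add 170.42.140.0/24 -> H0 at depth 24
  add 192.0.0.0/4 -> H1 at depth 4
  - 170.42.140.0/24 clear@24
  ? 243.213.123.114  path d0:H0→d1:-→d2:-→d3:-  best=H0
  add 192.32.102.200/30 -> H2 at depth 30
  ? 227.41.115.0  path d0:H0→d1:-→d2:-→d3:-→d4:-→d5:-→d6:-→d7:-→d8:-→d9:-→d10:-→d11:-→d12:-→d13:-→d14:-→d15:-→d16:-→d17:-→d18:-→d19:-→d20:-→d21:-→d22:-→d23:-→d24:H2→d25:-→d26:-→d27:-  best=H2
  add 227.41.115.0/24 -> H2 at depth 24
  add 192.32.0.0/14 -> H1 at depth 14
  add 170.42.0.0/16 -> H1 at depth 16
  ? 192.32.102.201  path d0:H0→d1:-→d2:-→d3:-→d4:H1→d5:-→d6:-→d7:-→d8:-→d9:-→d10:-→d11:-→d12:-→d13:-→d14:H1→d15:-→d16:-→d17:-→d18:-→d19:-→d20:-→d21:-→d22:-→d23:-→d24:-→d25:H2→d26:H1→d27:-→d28:-→d29:-→d30:H2  best=H2
  ? 192.32.102.196  path d0:H0→d1:-→d2:-→d3:-→d4:H1→d5:-→d6:-→d7:-→d8:-→d9:-→d10:-→d11:-→d12:-→d13:-→d14:H1→d15:-→d16:-→d17:-→d18:-→d19:-→d20:-→d21:-→d22:-→d23:-→d24:-→d25:H2→d26:H1→d27:-→d28:-  best=H1
  ? 192.32.102.200  path d0:H0→d1:-→d2:-→d3:-→d4:H1→d5:-→d6:-→d7:-→d8:-→d9:-→d10:-→d11:-→d12:-→d13:-→d14:H1→d15:-→d16:-→d17:-→d18:-→d19:-→d20:-→d21:-→d22:-→d23:-→d24:-→d25:H2→d26:H1→d27:-→d28:-→d29:-→d30:H2  best=H2
  add 0.0.0.0/0 -> H1 at depth 0
  add 227.41.115.16/28 -> H2 at depth 28
  add 227.41.112.0/20 -> H0 at depth 20
  add 192.32.102.192/28 -> H1 at depth 28

== LOOKUPS ==
["H2","H0","H0","H2","H2","H1","H2"]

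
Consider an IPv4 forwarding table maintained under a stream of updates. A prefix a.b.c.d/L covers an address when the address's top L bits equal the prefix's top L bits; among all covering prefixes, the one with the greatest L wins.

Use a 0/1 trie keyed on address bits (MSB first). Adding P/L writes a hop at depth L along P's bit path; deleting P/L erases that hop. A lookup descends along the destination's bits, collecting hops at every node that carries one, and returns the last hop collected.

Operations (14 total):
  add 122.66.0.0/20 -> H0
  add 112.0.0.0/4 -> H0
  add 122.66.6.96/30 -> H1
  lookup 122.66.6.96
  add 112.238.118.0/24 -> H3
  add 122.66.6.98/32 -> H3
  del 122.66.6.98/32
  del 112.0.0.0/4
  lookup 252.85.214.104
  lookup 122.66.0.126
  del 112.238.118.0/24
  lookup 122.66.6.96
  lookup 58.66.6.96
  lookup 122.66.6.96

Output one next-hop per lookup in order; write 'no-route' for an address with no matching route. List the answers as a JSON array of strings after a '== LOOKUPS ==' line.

Trace:
  add 122.66.0.0/20 -> H0 at depth 20
  add 112.0.0.0/4 -> H0 at depth 4
  add 122.66.6.96/30 -> H1 at depth 30
  Q 122.66.6.96: descend 011110100100001000000110011000 ; hops seen [H0,H0,H1] ; pick H1
  add 112.238.118.0/24 -> H3 at depth 24
  add 122.66.6.98/32 -> H3 at depth 32
  - 122.66.6.98/32 clear@32
  - 112.0.0.0/4 clear@4
  Q 252.85.214.104: descend ε ; hops seen [∅] ; pick no-route
  Q 122.66.0.126: descend 011110100100001000000 ; hops seen [H0] ; pick H0
  - 112.238.118.0/24 clear@24
  Q 122.66.6.96: descend 011110100100001000000110011000 ; hops seen [H0,H1] ; pick H1
  Q 58.66.6.96: descend 0 ; hops seen [∅] ; pick no-route
  Q 122.66.6.96: descend 011110100100001000000110011000 ; hops seen [H0,H1] ; pick H1

== LOOKUPS ==
["H1","no-route","H0","H1","no-route","H1"]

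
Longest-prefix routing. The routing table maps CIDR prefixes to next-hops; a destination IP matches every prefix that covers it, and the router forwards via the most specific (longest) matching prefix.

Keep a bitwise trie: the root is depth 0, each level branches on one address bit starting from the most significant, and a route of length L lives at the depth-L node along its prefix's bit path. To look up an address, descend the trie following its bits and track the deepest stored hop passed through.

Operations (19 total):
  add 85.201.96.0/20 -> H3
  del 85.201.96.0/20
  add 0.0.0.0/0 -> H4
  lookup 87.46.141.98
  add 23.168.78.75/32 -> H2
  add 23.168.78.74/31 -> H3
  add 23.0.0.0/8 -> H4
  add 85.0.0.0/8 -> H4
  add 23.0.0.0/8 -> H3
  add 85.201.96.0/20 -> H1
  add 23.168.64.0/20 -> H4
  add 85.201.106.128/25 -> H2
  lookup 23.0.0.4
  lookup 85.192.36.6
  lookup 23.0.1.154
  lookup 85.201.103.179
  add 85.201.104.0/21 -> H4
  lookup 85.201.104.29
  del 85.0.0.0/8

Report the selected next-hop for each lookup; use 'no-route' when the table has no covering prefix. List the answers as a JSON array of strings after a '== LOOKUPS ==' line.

Trace:
  + 85.201.96.0/20 (H3) depth=20
  - 85.201.96.0/20 clear@20
  + 0.0.0.0/0 (H4) depth=0
  lookup 87.46.141.98: bits 010101 walk d0:H4→d1:-→d2:-→d3:-→d4:-→d5:-→d6:- -> H4
  + 23.168.78.75/32 (H2) depth=32
  + 23.168.78.74/31 (H3) depth=31
  + 23.0.0.0/8 (H4) depth=8
  + 85.0.0.0/8 (H4) depth=8
  + 23.0.0.0/8 (H3) depth=8
  + 85.201.96.0/20 (H1) depth=20
  + 23.168.64.0/20 (H4) depth=20
  + 85.201.106.128/25 (H2) depth=25
  lookup 23.0.0.4: bits 00010111 walk d0:H4→d1:-→d2:-→d3:-→d4:-→d5:-→d6:-→d7:-→d8:H3 -> H3
  lookup 85.192.36.6: bits 010101011100 walk d0:H4→d1:-→d2:-→d3:-→d4:-→d5:-→d6:-→d7:-→d8:H4→d9:-→d10:-→d11:-→d12:- -> H4
  lookup 23.0.1.154: bits 00010111 walk d0:H4→d1:-→d2:-→d3:-→d4:-→d5:-→d6:-→d7:-→d8:H3 -> H3
  lookup 85.201.103.179: bits 01010101110010010110 walk d0:H4→d1:-→d2:-→d3:-→d4:-→d5:-→d6:-→d7:-→d8:H4→d9:-→d10:-→d11:-→d12:-→d13:-→d14:-→d15:-→d16:-→d17:-→d18:-→d19:-→d20:H1 -> H1
  + 85.201.104.0/21 (H4) depth=21
  lookup 85.201.104.29: bits 0101010111001001011010 walk d0:H4→d1:-→d2:-→d3:-→d4:-→d5:-→d6:-→d7:-→d8:H4→d9:-→d10:-→d11:-→d12:-→d13:-→d14:-→d15:-→d16:-→d17:-→d18:-→d19:-→d20:H1→d21:H4→d22:- -> H4
  - 85.0.0.0/8 clear@8

== LOOKUPS ==
["H4","H3","H4","H3","H1","H4"]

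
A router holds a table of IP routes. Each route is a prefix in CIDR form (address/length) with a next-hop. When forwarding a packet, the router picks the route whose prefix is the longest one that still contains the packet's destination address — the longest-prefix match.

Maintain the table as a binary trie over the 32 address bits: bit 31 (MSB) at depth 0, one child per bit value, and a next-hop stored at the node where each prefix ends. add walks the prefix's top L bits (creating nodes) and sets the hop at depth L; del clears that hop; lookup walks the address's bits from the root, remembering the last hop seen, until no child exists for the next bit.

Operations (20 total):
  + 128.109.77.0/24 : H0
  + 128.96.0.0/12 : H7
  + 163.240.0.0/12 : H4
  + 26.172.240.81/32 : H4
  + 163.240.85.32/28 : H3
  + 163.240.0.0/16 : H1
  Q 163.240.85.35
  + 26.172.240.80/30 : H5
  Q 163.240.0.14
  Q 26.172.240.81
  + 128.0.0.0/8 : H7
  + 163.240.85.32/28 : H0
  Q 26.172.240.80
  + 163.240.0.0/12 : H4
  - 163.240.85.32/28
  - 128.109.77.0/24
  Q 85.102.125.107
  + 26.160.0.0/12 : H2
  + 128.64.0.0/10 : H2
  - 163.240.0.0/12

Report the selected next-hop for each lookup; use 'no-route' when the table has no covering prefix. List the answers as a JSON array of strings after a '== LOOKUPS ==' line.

Apply in order:
  + 128.109.77.0/24 (H0) depth=24
  + 128.96.0.0/12 (H7) depth=12
  + 163.240.0.0/12 (H4) depth=12
  + 26.172.240.81/32 (H4) depth=32
  + 163.240.85.32/28 (H3) depth=28
  + 163.240.0.0/16 (H1) depth=16
  lookup 163.240.85.35: bits 1010001111110000010101010010 walk d0:-→d1:-→d2:-→d3:-→d4:-→d5:-→d6:-→d7:-→d8:-→d9:-→d10:-→d11:-→d12:H4→d13:-→d14:-→d15:-→d16:H1→d17:-→d18:-→d19:-→d20:-→d21:-→d22:-→d23:-→d24:-→d25:-→d26:-→d27:-→d28:H3 -> H3
  + 26.172.240.80/30 (H5) depth=30
  lookup 163.240.0.14: bits 10100011111100000 walk d0:-→d1:-→d2:-→d3:-→d4:-→d5:-→d6:-→d7:-→d8:-→d9:-→d10:-→d11:-→d12:H4→d13:-→d14:-→d15:-→d16:H1→d17:- -> H1
  lookup 26.172.240.81: bits 00011010101011001111000001010001 walk d0:-→d1:-→d2:-→d3:-→d4:-→d5:-→d6:-→d7:-→d8:-→d9:-→d10:-→d11:-→d12:-→d13:-→d14:-→d15:-→d16:-→d17:-→d18:-→d19:-→d20:-→d21:-→d22:-→d23:-→d24:-→d25:-→d26:-→d27:-→d28:-→d29:-→d30:H5→d31:-→d32:H4 -> H4
  + 128.0.0.0/8 (H7) depth=8
  + 163.240.85.32/28 (H0) depth=28
  lookup 26.172.240.80: bits 0001101010101100111100000101000 walk d0:-→d1:-→d2:-→d3:-→d4:-→d5:-→d6:-→d7:-→d8:-→d9:-→d10:-→d11:-→d12:-→d13:-→d14:-→d15:-→d16:-→d17:-→d18:-→d19:-→d20:-→d21:-→d22:-→d23:-→d24:-→d25:-→d26:-→d27:-→d28:-→d29:-→d30:H5→d31:- -> H5
  + 163.240.0.0/12 (H4) depth=12
  - 163.240.85.32/28 clear@28
  - 128.109.77.0/24 clear@24
  lookup 85.102.125.107: bits 0 walk d0:-→d1:- -> no-route
  + 26.160.0.0/12 (H2) depth=12
  + 128.64.0.0/10 (H2) depth=10
  - 163.240.0.0/12 clear@12

== LOOKUPS ==
["H3","H1","H4","H5","no-route"]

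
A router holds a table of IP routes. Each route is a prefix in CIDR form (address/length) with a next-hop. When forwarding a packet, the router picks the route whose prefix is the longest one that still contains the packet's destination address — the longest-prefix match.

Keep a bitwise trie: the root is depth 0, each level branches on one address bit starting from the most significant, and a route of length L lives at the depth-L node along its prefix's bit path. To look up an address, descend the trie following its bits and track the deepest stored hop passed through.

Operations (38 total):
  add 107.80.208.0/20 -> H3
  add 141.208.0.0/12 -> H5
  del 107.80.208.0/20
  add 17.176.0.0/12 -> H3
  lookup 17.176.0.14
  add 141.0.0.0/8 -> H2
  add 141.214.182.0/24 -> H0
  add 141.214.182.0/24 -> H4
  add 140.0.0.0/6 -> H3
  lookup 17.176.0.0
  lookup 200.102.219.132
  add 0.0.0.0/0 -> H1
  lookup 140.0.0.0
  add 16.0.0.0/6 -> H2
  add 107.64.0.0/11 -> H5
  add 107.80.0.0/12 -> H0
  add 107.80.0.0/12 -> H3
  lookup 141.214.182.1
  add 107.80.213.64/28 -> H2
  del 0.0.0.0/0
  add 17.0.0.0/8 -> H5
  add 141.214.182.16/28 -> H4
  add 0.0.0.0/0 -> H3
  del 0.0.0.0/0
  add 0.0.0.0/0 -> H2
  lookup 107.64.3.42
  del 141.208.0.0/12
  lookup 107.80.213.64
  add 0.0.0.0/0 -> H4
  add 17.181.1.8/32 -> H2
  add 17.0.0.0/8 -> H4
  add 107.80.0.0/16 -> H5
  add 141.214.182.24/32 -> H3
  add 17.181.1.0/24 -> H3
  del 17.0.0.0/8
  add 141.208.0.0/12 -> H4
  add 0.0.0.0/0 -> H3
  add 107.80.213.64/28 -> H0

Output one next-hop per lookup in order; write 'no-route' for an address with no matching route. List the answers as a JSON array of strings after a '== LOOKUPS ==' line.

Process each operation:
  add 107.80.208.0/20 -> H3 at depth 20
  add 141.208.0.0/12 -> H5 at depth 12
  del 107.80.208.0/20 (clear depth 20)
  add 17.176.0.0/12 -> H3 at depth 12
  lookup 17.176.0.14: bits 000100011011 walk d0:-→d1:-→d2:-→d3:-→d4:-→d5:-→d6:-→d7:-→d8:-→d9:-→d10:-→d11:-→d12:H3 -> H3
  add 141.0.0.0/8 -> H2 at depth 8
  add 141.214.182.0/24 -> H0 at depth 24
  add 141.214.182.0/24 -> H4 at depth 24
  add 140.0.0.0/6 -> H3 at depth 6
  lookup 17.176.0.0: bits 000100011011 walk d0:-→d1:-→d2:-→d3:-→d4:-→d5:-→d6:-→d7:-→d8:-→d9:-→d10:-→d11:-→d12:H3 -> H3
  lookup 200.102.219.132: bits 1 walk d0:-→d1:- -> no-route
  add 0.0.0.0/0 -> H1 at depth 0
  lookup 140.0.0.0: bits 1000110 walk d0:H1→d1:-→d2:-→d3:-→d4:-→d5:-→d6:H3→d7:- -> H3
  add 16.0.0.0/6 -> H2 at depth 6
  add 107.64.0.0/11 -> H5 at depth 11
  add 107.80.0.0/12 -> H0 at depth 12
  add 107.80.0.0/12 -> H3 at depth 12
  lookup 141.214.182.1: bits 100011011101011010110110 walk d0:H1→d1:-→d2:-→d3:-→d4:-→d5:-→d6:H3→d7:-→d8:H2→d9:-→d10:-→d11:-→d12:H5→d13:-→d14:-→d15:-→d16:-→d17:-→d18:-→d19:-→d20:-→d21:-→d22:-→d23:-→d24:H4 -> H4
  add 107.80.213.64/28 -> H2 at depth 28
  del 0.0.0.0/0 (clear depth 0)
  add 17.0.0.0/8 -> H5 at depth 8
  add 141.214.182.16/28 -> H4 at depth 28
  add 0.0.0.0/0 -> H3 at depth 0
  del 0.0.0.0/0 (clear depth 0)
  add 0.0.0.0/0 -> H2 at depth 0
  lookup 107.64.3.42: bits 01101011010 walk d0:H2→d1:-→d2:-→d3:-→d4:-→d5:-→d6:-→d7:-→d8:-→d9:-→d10:-→d11:H5 -> H5
  del 141.208.0.0/12 (clear depth 12)
  lookup 107.80.213.64: bits 0110101101010000110101010100 walk d0:H2→d1:-→d2:-→d3:-→d4:-→d5:-→d6:-→d7:-→d8:-→d9:-→d10:-→d11:H5→d12:H3→d13:-→d14:-→d15:-→d16:-→d17:-→d18:-→d19:-→d20:-→d21:-→d22:-→d23:-→d24:-→d25:-→d26:-→d27:-→d28:H2 -> H2
  add 0.0.0.0/0 -> H4 at depth 0
  add 17.181.1.8/32 -> H2 at depth 32
  add 17.0.0.0/8 -> H4 at depth 8
  add 107.80.0.0/16 -> H5 at depth 16
  add 141.214.182.24/32 -> H3 at depth 32
  add 17.181.1.0/24 -> H3 at depth 24
  del 17.0.0.0/8 (clear depth 8)
  add 141.208.0.0/12 -> H4 at depth 12
  add 0.0.0.0/0 -> H3 at depth 0
  add 107.80.213.64/28 -> H0 at depth 28

== LOOKUPS ==
["H3","H3","no-route","H3","H4","H5","H2"]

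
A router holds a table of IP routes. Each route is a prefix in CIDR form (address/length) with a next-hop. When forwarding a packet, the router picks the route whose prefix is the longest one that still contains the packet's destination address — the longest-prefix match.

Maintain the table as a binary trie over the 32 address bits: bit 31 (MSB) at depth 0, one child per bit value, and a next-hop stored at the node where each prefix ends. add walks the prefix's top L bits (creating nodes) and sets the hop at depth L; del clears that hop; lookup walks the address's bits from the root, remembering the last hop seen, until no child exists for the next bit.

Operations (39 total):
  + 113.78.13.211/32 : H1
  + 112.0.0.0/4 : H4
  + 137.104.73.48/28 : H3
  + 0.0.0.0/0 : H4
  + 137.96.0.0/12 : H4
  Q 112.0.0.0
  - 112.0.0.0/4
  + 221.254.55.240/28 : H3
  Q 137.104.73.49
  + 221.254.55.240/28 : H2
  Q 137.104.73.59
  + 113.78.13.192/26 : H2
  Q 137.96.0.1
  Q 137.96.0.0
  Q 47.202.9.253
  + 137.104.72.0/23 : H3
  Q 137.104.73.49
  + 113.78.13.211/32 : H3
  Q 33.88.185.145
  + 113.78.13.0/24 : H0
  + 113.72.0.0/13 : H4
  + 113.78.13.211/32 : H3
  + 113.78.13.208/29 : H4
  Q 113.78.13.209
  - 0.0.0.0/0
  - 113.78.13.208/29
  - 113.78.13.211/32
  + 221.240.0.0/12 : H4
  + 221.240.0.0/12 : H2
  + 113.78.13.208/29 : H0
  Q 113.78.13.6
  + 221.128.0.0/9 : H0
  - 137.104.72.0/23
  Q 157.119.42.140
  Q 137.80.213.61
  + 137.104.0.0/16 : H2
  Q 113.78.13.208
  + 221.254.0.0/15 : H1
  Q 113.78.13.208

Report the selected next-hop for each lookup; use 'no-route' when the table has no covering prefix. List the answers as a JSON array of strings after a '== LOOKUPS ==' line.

Trace:
  add 113.78.13.211/32 -> H1 at depth 32
  add 112.0.0.0/4 -> H4 at depth 4
  add 137.104.73.48/28 -> H3 at depth 28
  add 0.0.0.0/0 -> H4 at depth 0
  add 137.96.0.0/12 -> H4 at depth 12
  lookup 112.0.0.0: bits 0111000 walk d0:H4→d1:-→d2:-→d3:-→d4:H4→d5:-→d6:-→d7:- -> H4
  del 112.0.0.0/4 (clear depth 4)
  add 221.254.55.240/28 -> H3 at depth 28
  lookup 137.104.73.49: bits 1000100101101000010010010011 walk d0:H4→d1:-→d2:-→d3:-→d4:-→d5:-→d6:-→d7:-→d8:-→d9:-→d10:-→d11:-→d12:H4→d13:-→d14:-→d15:-→d16:-→d17:-→d18:-→d19:-→d20:-→d21:-→d22:-→d23:-→d24:-→d25:-→d26:-→d27:-→d28:H3 -> H3
  add 221.254.55.240/28 -> H2 at depth 28
  lookup 137.104.73.59: bits 1000100101101000010010010011 walk d0:H4→d1:-→d2:-→d3:-→d4:-→d5:-→d6:-→d7:-→d8:-→d9:-→d10:-→d11:-→d12:H4→d13:-→d14:-→d15:-→d16:-→d17:-→d18:-→d19:-→d20:-→d21:-→d22:-→d23:-→d24:-→d25:-→d26:-→d27:-→d28:H3 -> H3
  add 113.78.13.192/26 -> H2 at depth 26
  lookup 137.96.0.1: bits 100010010110 walk d0:H4→d1:-→d2:-→d3:-→d4:-→d5:-→d6:-→d7:-→d8:-→d9:-→d10:-→d11:-→d12:H4 -> H4
  lookup 137.96.0.0: bits 100010010110 walk d0:H4→d1:-→d2:-→d3:-→d4:-→d5:-→d6:-→d7:-→d8:-→d9:-→d10:-→d11:-→d12:H4 -> H4
  lookup 47.202.9.253: bits 0 walk d0:H4→d1:- -> H4
  add 137.104.72.0/23 -> H3 at depth 23
  lookup 137.104.73.49: bits 1000100101101000010010010011 walk d0:H4→d1:-→d2:-→d3:-→d4:-→d5:-→d6:-→d7:-→d8:-→d9:-→d10:-→d11:-→d12:H4→d13:-→d14:-→d15:-→d16:-→d17:-→d18:-→d19:-→d20:-→d21:-→d22:-→d23:H3→d24:-→d25:-→d26:-→d27:-→d28:H3 -> H3
  add 113.78.13.211/32 -> H3 at depth 32
  lookup 33.88.185.145: bits 0 walk d0:H4→d1:- -> H4
  add 113.78.13.0/24 -> H0 at depth 24
  add 113.72.0.0/13 -> H4 at depth 13
  add 113.78.13.211/32 -> H3 at depth 32
  add 113.78.13.208/29 -> H4 at depth 29
  lookup 113.78.13.209: bits 011100010100111000001101110100 walk d0:H4→d1:-→d2:-→d3:-→d4:-→d5:-→d6:-→d7:-→d8:-→d9:-→d10:-→d11:-→d12:-→d13:H4→d14:-→d15:-→d16:-→d17:-→d18:-→d19:-→d20:-→d21:-→d22:-→d23:-→d24:H0→d25:-→d26:H2→d27:-→d28:-→d29:H4→d30:- -> H4
  del 0.0.0.0/0 (clear depth 0)
  del 113.78.13.208/29 (clear depth 29)
  del 113.78.13.211/32 (clear depth 32)
  add 221.240.0.0/12 -> H4 at depth 12
  add 221.240.0.0/12 -> H2 at depth 12
  add 113.78.13.208/29 -> H0 at depth 29
  lookup 113.78.13.6: bits 011100010100111000001101 walk d0:-→d1:-→d2:-→d3:-→d4:-→d5:-→d6:-→d7:-→d8:-→d9:-→d10:-→d11:-→d12:-→d13:H4→d14:-→d15:-→d16:-→d17:-→d18:-→d19:-→d20:-→d21:-→d22:-→d23:-→d24:H0 -> H0
  add 221.128.0.0/9 -> H0 at depth 9
  del 137.104.72.0/23 (clear depth 23)
  lookup 157.119.42.140: bits 100 walk d0:-→d1:-→d2:-→d3:- -> no-route
  lookup 137.80.213.61: bits 1000100101 walk d0:-→d1:-→d2:-→d3:-→d4:-→d5:-→d6:-→d7:-→d8:-→d9:-→d10:- -> no-route
  add 137.104.0.0/16 -> H2 at depth 16
  lookup 113.78.13.208: bits 011100010100111000001101110100 walk d0:-→d1:-→d2:-→d3:-→d4:-→d5:-→d6:-→d7:-→d8:-→d9:-→d10:-→d11:-→d12:-→d13:H4→d14:-→d15:-→d16:-→d17:-→d18:-→d19:-→d20:-→d21:-→d22:-→d23:-→d24:H0→d25:-→d26:H2→d27:-→d28:-→d29:H0→d30:- -> H0
  add 221.254.0.0/15 -> H1 at depth 15
  lookup 113.78.13.208: bits 011100010100111000001101110100 walk d0:-→d1:-→d2:-→d3:-→d4:-→d5:-→d6:-→d7:-→d8:-→d9:-→d10:-→d11:-→d12:-→d13:H4→d14:-→d15:-→d16:-→d17:-→d18:-→d19:-→d20:-→d21:-→d22:-→d23:-→d24:H0→d25:-→d26:H2→d27:-→d28:-→d29:H0→d30:- -> H0

== LOOKUPS ==
["H4","H3","H3","H4","H4","H4","H3","H4","H4","H0","no-route","no-route","H0","H0"]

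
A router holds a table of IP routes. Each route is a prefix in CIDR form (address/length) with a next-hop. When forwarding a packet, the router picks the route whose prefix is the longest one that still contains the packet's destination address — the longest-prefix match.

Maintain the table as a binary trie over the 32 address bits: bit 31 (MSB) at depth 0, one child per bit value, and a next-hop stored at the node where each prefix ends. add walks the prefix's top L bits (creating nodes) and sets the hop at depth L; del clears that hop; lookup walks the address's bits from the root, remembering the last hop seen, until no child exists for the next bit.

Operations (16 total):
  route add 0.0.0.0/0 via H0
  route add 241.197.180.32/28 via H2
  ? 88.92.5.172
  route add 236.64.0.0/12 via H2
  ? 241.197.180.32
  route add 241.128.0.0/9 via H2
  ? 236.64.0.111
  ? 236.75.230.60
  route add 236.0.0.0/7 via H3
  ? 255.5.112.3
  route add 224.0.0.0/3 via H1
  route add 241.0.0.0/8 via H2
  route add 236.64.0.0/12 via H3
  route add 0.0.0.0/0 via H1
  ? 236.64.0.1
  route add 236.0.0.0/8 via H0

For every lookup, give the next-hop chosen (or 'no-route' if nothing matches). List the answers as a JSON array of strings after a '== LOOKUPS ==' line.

Trace:
  + 0.0.0.0/0 (H0) depth=0
  + 241.197.180.32/28 (H2) depth=28
  Q 88.92.5.172: descend ε ; hops seen [H0] ; pick H0
  + 236.64.0.0/12 (H2) depth=12
  Q 241.197.180.32: descend 1111000111000101101101000010 ; hops seen [H0,H2] ; pick H2
  + 241.128.0.0/9 (H2) depth=9
  Q 236.64.0.111: descend 111011000100 ; hops seen [H0,H2] ; pick H2
  Q 236.75.230.60: descend 111011000100 ; hops seen [H0,H2] ; pick H2
  + 236.0.0.0/7 (H3) depth=7
  Q 255.5.112.3: descend 1111 ; hops seen [H0] ; pick H0
  + 224.0.0.0/3 (H1) depth=3
  + 241.0.0.0/8 (H2) depth=8
  + 236.64.0.0/12 (H3) depth=12
  + 0.0.0.0/0 (H1) depth=0
  Q 236.64.0.1: descend 111011000100 ; hops seen [H1,H1,H3,H3] ; pick H3
  + 236.0.0.0/8 (H0) depth=8

== LOOKUPS ==
["H0","H2","H2","H2","H0","H3"]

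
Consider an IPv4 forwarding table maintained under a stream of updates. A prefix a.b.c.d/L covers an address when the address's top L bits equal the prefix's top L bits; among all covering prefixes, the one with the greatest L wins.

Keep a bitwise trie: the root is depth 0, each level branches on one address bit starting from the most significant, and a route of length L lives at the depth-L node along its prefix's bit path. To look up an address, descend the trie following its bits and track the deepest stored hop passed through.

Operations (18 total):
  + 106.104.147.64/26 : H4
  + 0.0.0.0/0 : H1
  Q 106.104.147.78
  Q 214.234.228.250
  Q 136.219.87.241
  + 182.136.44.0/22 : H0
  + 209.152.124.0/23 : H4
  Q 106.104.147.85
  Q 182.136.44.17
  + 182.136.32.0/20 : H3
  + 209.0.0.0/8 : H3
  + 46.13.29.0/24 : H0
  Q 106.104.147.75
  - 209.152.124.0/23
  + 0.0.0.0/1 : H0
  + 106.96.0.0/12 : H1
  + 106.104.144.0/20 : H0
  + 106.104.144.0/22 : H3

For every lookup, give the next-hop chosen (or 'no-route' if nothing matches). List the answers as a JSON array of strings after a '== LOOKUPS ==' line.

Trace:
  + 106.104.147.64/26 (H4) depth=26
  + 0.0.0.0/0 (H1) depth=0
  Q 106.104.147.78: descend 01101010011010001001001101 ; hops seen [H1,H4] ; pick H4
  Q 214.234.228.250: descend ε ; hops seen [H1] ; pick H1
  Q 136.219.87.241: descend ε ; hops seen [H1] ; pick H1
  + 182.136.44.0/22 (H0) depth=22
  + 209.152.124.0/23 (H4) depth=23
  Q 106.104.147.85: descend 01101010011010001001001101 ; hops seen [H1,H4] ; pick H4
  Q 182.136.44.17: descend 1011011010001000001011 ; hops seen [H1,H0] ; pick H0
  + 182.136.32.0/20 (H3) depth=20
  + 209.0.0.0/8 (H3) depth=8
  + 46.13.29.0/24 (H0) depth=24
  Q 106.104.147.75: descend 01101010011010001001001101 ; hops seen [H1,H4] ; pick H4
  - 209.152.124.0/23 clear@23
  + 0.0.0.0/1 (H0) depth=1
  + 106.96.0.0/12 (H1) depth=12
  + 106.104.144.0/20 (H0) depth=20
  + 106.104.144.0/22 (H3) depth=22

== LOOKUPS ==
["H4","H1","H1","H4","H0","H4"]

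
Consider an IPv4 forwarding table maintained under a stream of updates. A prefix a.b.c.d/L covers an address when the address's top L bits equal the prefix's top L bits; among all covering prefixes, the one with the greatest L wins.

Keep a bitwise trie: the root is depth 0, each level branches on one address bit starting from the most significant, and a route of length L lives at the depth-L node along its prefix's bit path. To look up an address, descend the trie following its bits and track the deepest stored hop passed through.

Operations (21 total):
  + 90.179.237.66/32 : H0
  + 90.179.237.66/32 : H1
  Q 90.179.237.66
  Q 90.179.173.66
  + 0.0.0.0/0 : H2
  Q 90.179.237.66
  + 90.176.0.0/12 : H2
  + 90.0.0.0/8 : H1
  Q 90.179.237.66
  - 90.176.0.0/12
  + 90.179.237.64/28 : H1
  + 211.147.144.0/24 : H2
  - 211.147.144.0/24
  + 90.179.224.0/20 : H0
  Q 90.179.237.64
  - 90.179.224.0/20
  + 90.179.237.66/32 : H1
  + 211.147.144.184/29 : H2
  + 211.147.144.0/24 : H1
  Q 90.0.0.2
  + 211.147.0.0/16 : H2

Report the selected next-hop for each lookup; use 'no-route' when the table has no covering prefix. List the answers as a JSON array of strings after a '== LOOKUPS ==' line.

Trace:
  + 90.179.237.66/32 (H0) depth=32
  + 90.179.237.66/32 (H1) depth=32
  ? 90.179.237.66  path d0:-→d1:-→d2:-→d3:-→d4:-→d5:-→d6:-→d7:-→d8:-→d9:-→d10:-→d11:-→d12:-→d13:-→d14:-→d15:-→d16:-→d17:-→d18:-→d19:-→d20:-→d21:-→d22:-→d23:-→d24:-→d25:-→d26:-→d27:-→d28:-→d29:-→d30:-→d31:-→d32:H1  best=H1
  ? 90.179.173.66  path d0:-→d1:-→d2:-→d3:-→d4:-→d5:-→d6:-→d7:-→d8:-→d9:-→d10:-→d11:-→d12:-→d13:-→d14:-→d15:-→d16:-→d17:-  best=no-route
  + 0.0.0.0/0 (H2) depth=0
  ? 90.179.237.66  path d0:H2→d1:-→d2:-→d3:-→d4:-→d5:-→d6:-→d7:-→d8:-→d9:-→d10:-→d11:-→d12:-→d13:-→d14:-→d15:-→d16:-→d17:-→d18:-→d19:-→d20:-→d21:-→d22:-→d23:-→d24:-→d25:-→d26:-→d27:-→d28:-→d29:-→d30:-→d31:-→d32:H1  best=H1
  + 90.176.0.0/12 (H2) depth=12
  + 90.0.0.0/8 (H1) depth=8
  ? 90.179.237.66  path d0:H2→d1:-→d2:-→d3:-→d4:-→d5:-→d6:-→d7:-→d8:H1→d9:-→d10:-→d11:-→d12:H2→d13:-→d14:-→d15:-→d16:-→d17:-→d18:-→d19:-→d20:-→d21:-→d22:-→d23:-→d24:-→d25:-→d26:-→d27:-→d28:-→d29:-→d30:-→d31:-→d32:H1  best=H1
  del 90.176.0.0/12 (clear depth 12)
  + 90.179.237.64/28 (H1) depth=28
  + 211.147.144.0/24 (H2) depth=24
  del 211.147.144.0/24 (clear depth 24)
  + 90.179.224.0/20 (H0) depth=20
  ? 90.179.237.64  path d0:H2→d1:-→d2:-→d3:-→d4:-→d5:-→d6:-→d7:-→d8:H1→d9:-→d10:-→d11:-→d12:-→d13:-→d14:-→d15:-→d16:-→d17:-→d18:-→d19:-→d20:H0→d21:-→d22:-→d23:-→d24:-→d25:-→d26:-→d27:-→d28:H1→d29:-→d30:-  best=H1
  del 90.179.224.0/20 (clear depth 20)
  + 90.179.237.66/32 (H1) depth=32
  + 211.147.144.184/29 (H2) depth=29
  + 211.147.144.0/24 (H1) depth=24
  ? 90.0.0.2  path d0:H2→d1:-→d2:-→d3:-→d4:-→d5:-→d6:-→d7:-→d8:H1  best=H1
  + 211.147.0.0/16 (H2) depth=16

== LOOKUPS ==
["H1","no-route","H1","H1","H1","H1"]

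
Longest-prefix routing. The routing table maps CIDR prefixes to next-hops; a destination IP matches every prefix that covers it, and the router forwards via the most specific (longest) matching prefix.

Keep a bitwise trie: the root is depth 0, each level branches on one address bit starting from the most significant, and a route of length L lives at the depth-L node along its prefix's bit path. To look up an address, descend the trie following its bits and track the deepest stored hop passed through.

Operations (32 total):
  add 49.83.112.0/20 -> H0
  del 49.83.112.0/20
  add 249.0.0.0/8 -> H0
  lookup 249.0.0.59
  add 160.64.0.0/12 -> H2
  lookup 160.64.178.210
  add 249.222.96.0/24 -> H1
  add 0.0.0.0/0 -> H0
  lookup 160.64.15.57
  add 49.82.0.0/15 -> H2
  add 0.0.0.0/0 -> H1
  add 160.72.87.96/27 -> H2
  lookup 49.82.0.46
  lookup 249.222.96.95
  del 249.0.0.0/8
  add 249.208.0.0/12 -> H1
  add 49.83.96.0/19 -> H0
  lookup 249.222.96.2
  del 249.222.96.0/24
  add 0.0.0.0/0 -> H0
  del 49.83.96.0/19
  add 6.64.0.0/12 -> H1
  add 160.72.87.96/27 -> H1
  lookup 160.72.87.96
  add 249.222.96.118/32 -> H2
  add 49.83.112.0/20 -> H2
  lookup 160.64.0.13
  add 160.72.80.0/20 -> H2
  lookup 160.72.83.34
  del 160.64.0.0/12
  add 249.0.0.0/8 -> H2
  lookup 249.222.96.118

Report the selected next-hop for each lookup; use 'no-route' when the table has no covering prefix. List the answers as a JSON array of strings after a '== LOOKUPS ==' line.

Apply in order:
  + 49.83.112.0/20 (H0) depth=20
  del 49.83.112.0/20 (clear depth 20)
  + 249.0.0.0/8 (H0) depth=8
  ? 249.0.0.59  path d0:-→d1:-→d2:-→d3:-→d4:-→d5:-→d6:-→d7:-→d8:H0  best=H0
  + 160.64.0.0/12 (H2) depth=12
  ? 160.64.178.210  path d0:-→d1:-→d2:-→d3:-→d4:-→d5:-→d6:-→d7:-→d8:-→d9:-→d10:-→d11:-→d12:H2  best=H2
  + 249.222.96.0/24 (H1) depth=24
  + 0.0.0.0/0 (H0) depth=0
  ? 160.64.15.57  path d0:H0→d1:-→d2:-→d3:-→d4:-→d5:-→d6:-→d7:-→d8:-→d9:-→d10:-→d11:-→d12:H2  best=H2
  + 49.82.0.0/15 (H2) depth=15
  + 0.0.0.0/0 (H1) depth=0
  + 160.72.87.96/27 (H2) depth=27
  ? 49.82.0.46  path d0:H1→d1:-→d2:-→d3:-→d4:-→d5:-→d6:-→d7:-→d8:-→d9:-→d10:-→d11:-→d12:-→d13:-→d14:-→d15:H2  best=H2
  ? 249.222.96.95  path d0:H1→d1:-→d2:-→d3:-→d4:-→d5:-→d6:-→d7:-→d8:H0→d9:-→d10:-→d11:-→d12:-→d13:-→d14:-→d15:-→d16:-→d17:-→d18:-→d19:-→d20:-→d21:-→d22:-→d23:-→d24:H1  best=H1
  del 249.0.0.0/8 (clear depth 8)
  + 249.208.0.0/12 (H1) depth=12
  + 49.83.96.0/19 (H0) depth=19
  ? 249.222.96.2  path d0:H1→d1:-→d2:-→d3:-→d4:-→d5:-→d6:-→d7:-→d8:-→d9:-→d10:-→d11:-→d12:H1→d13:-→d14:-→d15:-→d16:-→d17:-→d18:-→d19:-→d20:-→d21:-→d22:-→d23:-→d24:H1  best=H1
  del 249.222.96.0/24 (clear depth 24)
  + 0.0.0.0/0 (H0) depth=0
  del 49.83.96.0/19 (clear depth 19)
  + 6.64.0.0/12 (H1) depth=12
  + 160.72.87.96/27 (H1) depth=27
  ? 160.72.87.96  path d0:H0→d1:-→d2:-→d3:-→d4:-→d5:-→d6:-→d7:-→d8:-→d9:-→d10:-→d11:-→d12:H2→d13:-→d14:-→d15:-→d16:-→d17:-→d18:-→d19:-→d20:-→d21:-→d22:-→d23:-→d24:-→d25:-→d26:-→d27:H1  best=H1
  + 249.222.96.118/32 (H2) depth=32
  + 49.83.112.0/20 (H2) depth=20
  ? 160.64.0.13  path d0:H0→d1:-→d2:-→d3:-→d4:-→d5:-→d6:-→d7:-→d8:-→d9:-→d10:-→d11:-→d12:H2  best=H2
  + 160.72.80.0/20 (H2) depth=20
  ? 160.72.83.34  path d0:H0→d1:-→d2:-→d3:-→d4:-→d5:-→d6:-→d7:-→d8:-→d9:-→d10:-→d11:-→d12:H2→d13:-→d14:-→d15:-→d16:-→d17:-→d18:-→d19:-→d20:H2→d21:-  best=H2
  del 160.64.0.0/12 (clear depth 12)
  + 249.0.0.0/8 (H2) depth=8
  ? 249.222.96.118  path d0:H0→d1:-→d2:-→d3:-→d4:-→d5:-→d6:-→d7:-→d8:H2→d9:-→d10:-→d11:-→d12:H1→d13:-→d14:-→d15:-→d16:-→d17:-→d18:-→d19:-→d20:-→d21:-→d22:-→d23:-→d24:-→d25:-→d26:-→d27:-→d28:-→d29:-→d30:-→d31:-→d32:H2  best=H2

== LOOKUPS ==
["H0","H2","H2","H2","H1","H1","H1","H2","H2","H2"]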